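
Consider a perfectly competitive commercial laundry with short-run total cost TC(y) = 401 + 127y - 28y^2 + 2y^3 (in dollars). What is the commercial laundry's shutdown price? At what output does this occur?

The shutdown price is the minimum of AVC. VC = 127y - 28y^2 + 2y^3, so AVC = 127 - 28y + 2y^2.
dAVC/dy = -28 + 4y = 0 gives y = 7. min AVC = 127 - 28·7 + 2·7^2 = 29.
So the shutdown price is $29.

$29 per unit, at y = 7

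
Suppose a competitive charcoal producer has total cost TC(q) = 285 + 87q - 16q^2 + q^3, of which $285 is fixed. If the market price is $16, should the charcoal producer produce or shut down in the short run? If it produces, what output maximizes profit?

Variable cost is VC = 87q - 16q^2 + q^3, so AVC = VC/q = 87 - 16q + q^2 and MC = dTC/dq = 87 - 32q + 3q^2.
AVC is minimized where dAVC/dq = -16 + 2q = 0, at q = 8; min AVC = 87 - 16·8 + 8^2 = $23.
Since P = $16 < min AVC = $23, price fails to cover variable cost at any output.
Shutting down limits the loss to fixed cost, $285.

Shut down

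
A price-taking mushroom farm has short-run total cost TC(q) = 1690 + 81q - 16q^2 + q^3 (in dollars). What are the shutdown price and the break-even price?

AVC = 81 - 16q + q^2; minimized at q = 8, giving min AVC = $17. That is the shutdown price.
ATC = 1690/q + 81 - 16q + q^2. Setting dATC/dq = −1690/q^2 − 16 + 2q = 0 gives q = 13 (since 2·13^3 − 16·13^2 = 1690).
min ATC = 1690/13 + 81 − 16·13 + 13^2 = $172. That is the break-even price.
Between these two prices the firm operates at a loss; above $172 it earns a profit.

Shutdown price = $17; break-even price = $172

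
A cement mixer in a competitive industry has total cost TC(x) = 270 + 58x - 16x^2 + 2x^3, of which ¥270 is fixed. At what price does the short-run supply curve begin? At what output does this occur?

The firm shuts down when price falls below the minimum of average variable cost. AVC = VC/x = 58 - 16x + 2x^2.
At the minimum of AVC, MC = AVC. MC = 58 - 32x + 6x^2; setting MC = AVC gives 4x^2 - 16x = 0, so x = 4. min AVC = 26.
For P < ¥26 the firm produces nothing.

¥26 per unit, at x = 4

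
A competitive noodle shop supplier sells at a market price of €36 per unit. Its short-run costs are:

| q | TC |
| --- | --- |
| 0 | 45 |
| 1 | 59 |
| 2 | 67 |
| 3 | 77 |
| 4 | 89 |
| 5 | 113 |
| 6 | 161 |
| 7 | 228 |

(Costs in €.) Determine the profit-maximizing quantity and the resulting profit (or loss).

Compute π = P·q − TC at each output: q=0: -45; q=1: -23; q=2: 5; q=3: 31; q=4: 55; q=5: 67; q=6: 55; q=7: 24.
Profit is maximized at q = 5. AVC there is 68/5 = €13.60 ≤ P, so producing beats shutting down (which would give -€45).

q = 5; profit = €67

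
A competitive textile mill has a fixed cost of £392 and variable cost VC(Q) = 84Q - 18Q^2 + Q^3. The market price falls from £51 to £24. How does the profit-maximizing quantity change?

Output falls from 11 to 10

MC = 84 - 36Q + 3Q^2; the shutdown threshold is min AVC = £3 (at Q = 9).
At P = £51 ≥ min AVC, set P = MC on the rising branch: Q = 11.
At P = £24 ≥ min AVC, set P = MC: Q = 10. The firm stays open but cuts output.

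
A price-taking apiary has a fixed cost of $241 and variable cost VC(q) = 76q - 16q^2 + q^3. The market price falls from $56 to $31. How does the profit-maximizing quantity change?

Output falls from 10 to 9

MC = 76 - 32q + 3q^2; the shutdown threshold is min AVC = $12 (at q = 8).
With P = $56 above the shutdown price, P = MC gives q = 10.
At P = $31 ≥ min AVC, set P = MC: q = 9. The firm stays open but cuts output.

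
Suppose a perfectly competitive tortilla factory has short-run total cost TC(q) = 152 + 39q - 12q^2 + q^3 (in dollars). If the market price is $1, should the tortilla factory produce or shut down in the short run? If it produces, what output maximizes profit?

From TC, MC = TC'(q) = 39 - 24q + 3q^2 and AVC = VC/q = 39 - 12q + q^2.
The AVC parabola has its vertex at q = 12/2 = 6, where AVC = 39 - 12·6 + 6^2 = $3.
Since P = $1 < min AVC = $3, price fails to cover variable cost at any output.
Shutting down limits the loss to fixed cost, $152.

Shut down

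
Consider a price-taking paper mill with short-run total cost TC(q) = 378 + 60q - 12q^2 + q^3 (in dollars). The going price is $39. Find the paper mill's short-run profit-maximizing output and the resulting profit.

AVC = 60 - 12q + q^2; min AVC = $24 at q = 6. Since P = $39 ≥ min AVC, the firm produces.
With MC = 60 - 24q + 3q^2, P = MC on the upward-sloping part at q* = 7.
TR = 39·7 = 273. TC = 378 + 175 = 553. Profit = 273 − 553 = -$280.
Shutting down would mean losing the fixed cost of $378, so operating at a loss of $280 is better by $98.

Profit = -$280 at q = 7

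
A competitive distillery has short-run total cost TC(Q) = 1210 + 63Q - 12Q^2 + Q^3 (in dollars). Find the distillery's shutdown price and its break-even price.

Shutdown price = $27; break-even price = $162

AVC = 63 - 12Q + Q^2; minimized at Q = 6, giving min AVC = $27. That is the shutdown price.
ATC = 1210/Q + 63 - 12Q + Q^2. Setting dATC/dQ = −1210/Q^2 − 12 + 2Q = 0 gives Q = 11 (since 2·11^3 − 12·11^2 = 1210).
min ATC = 1210/11 + 63 − 12·11 + 11^2 = $162. That is the break-even price.
For $27 ≤ P < $162 the firm produces at a loss; below $27 it shuts down.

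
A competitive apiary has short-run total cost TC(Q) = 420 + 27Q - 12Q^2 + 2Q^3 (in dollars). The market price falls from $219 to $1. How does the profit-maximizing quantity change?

Output falls from 8 to 0 (the firm shuts down)

MC = 27 - 24Q + 6Q^2; the shutdown threshold is min AVC = $9 (at Q = 3).
At P = $219 ≥ min AVC, set P = MC on the rising branch: Q = 8.
At P = $1 < min AVC = $9, price no longer covers variable cost at any output, so the firm shuts down: Q = 0.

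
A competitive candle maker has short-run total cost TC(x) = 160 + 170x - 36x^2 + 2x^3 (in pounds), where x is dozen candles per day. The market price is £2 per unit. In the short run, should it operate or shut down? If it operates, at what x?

Variable cost is VC = 170x - 36x^2 + 2x^3, so AVC = VC/x = 170 - 36x + 2x^2 and MC = dTC/dx = 170 - 72x + 6x^2.
AVC hits its minimum where MC = AVC, at x = 9, giving min AVC = 170 - 36·9 + 2·9^2 = £8.
With P < min AVC (£2 < £8), every unit sold adds to the loss.
Best response: produce nothing and absorb the £160 fixed cost.

Shut down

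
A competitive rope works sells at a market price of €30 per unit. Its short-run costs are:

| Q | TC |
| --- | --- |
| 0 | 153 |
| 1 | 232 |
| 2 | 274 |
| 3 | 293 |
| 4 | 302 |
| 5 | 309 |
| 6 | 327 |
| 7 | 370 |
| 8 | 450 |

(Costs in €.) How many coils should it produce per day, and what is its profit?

Q = 6; profit = -€147

Profit at each row (π = 30Q − TC): Q=0: -153; Q=1: -202; Q=2: -214; Q=3: -203; Q=4: -182; Q=5: -159; Q=6: -147; Q=7: -160; Q=8: -210.
Profit is maximized at Q = 6. AVC there is 174/6 = €29 ≤ P, so producing beats shutting down (which would give -€153).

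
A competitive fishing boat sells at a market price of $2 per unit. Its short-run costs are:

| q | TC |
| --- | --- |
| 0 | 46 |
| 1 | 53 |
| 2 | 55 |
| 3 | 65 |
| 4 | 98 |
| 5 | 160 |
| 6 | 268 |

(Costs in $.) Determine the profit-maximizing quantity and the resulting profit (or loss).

Tabulate TR − TC: q=0: -46; q=1: -51; q=2: -51; q=3: -59; q=4: -90; q=5: -150; q=6: -256.
Profit is highest at q = 0. Equivalently, the lowest AVC in the table is 9/2 ≈ $4.50 at q = 2, and P = $2 falls below it — price never covers variable cost, so the firm shuts down and loses only its fixed cost.

q = 0 (shut down); profit = -$46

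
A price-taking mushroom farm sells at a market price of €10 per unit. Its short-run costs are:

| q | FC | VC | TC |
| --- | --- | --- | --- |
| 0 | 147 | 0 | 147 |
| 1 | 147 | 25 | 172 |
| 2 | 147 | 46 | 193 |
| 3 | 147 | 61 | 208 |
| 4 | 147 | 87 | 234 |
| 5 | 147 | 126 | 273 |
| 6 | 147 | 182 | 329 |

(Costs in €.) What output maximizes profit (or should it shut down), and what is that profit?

q = 0 (shut down); profit = -€147

Profit at each row (π = 10q − TC): q=0: -147; q=1: -162; q=2: -173; q=3: -178; q=4: -194; q=5: -223; q=6: -269.
Profit is highest at q = 0. Equivalently, the lowest AVC in the table is 61/3 ≈ €20.33 at q = 3, and P = €10 falls below it — price never covers variable cost, so the firm shuts down and loses only its fixed cost.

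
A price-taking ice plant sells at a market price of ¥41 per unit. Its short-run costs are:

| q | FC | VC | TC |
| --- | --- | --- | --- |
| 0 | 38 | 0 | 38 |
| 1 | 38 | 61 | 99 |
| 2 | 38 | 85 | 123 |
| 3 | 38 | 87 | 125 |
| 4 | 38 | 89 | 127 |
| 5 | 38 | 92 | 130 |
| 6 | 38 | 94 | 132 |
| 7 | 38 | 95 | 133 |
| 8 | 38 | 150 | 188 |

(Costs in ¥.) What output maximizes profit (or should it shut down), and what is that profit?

q = 7; profit = ¥154

Tabulate TR − TC: q=0: -38; q=1: -58; q=2: -41; q=3: -2; q=4: 37; q=5: 75; q=6: 114; q=7: 154; q=8: 140.
Profit is maximized at q = 7. AVC there is 95/7 = ¥13.57 ≤ P, so producing beats shutting down (which would give -¥38).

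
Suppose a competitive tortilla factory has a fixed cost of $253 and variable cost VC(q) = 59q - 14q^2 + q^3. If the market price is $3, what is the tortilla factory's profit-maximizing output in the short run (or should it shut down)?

Variable cost is VC = 59q - 14q^2 + q^3, so AVC = VC/q = 59 - 14q + q^2 and MC = dTC/dq = 59 - 28q + 3q^2.
AVC hits its minimum where MC = AVC, at q = 7, giving min AVC = 59 - 14·7 + 7^2 = $10.
P = $3 lies below min AVC = $10; no output level covers variable cost.
Shutting down limits the loss to fixed cost, $253.

Shut down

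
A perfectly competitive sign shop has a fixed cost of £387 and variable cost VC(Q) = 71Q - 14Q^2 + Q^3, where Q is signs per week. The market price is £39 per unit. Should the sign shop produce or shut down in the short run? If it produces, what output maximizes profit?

From TC, MC = TC'(Q) = 71 - 28Q + 3Q^2 and AVC = VC/Q = 71 - 14Q + Q^2.
The AVC parabola has its vertex at Q = 14/2 = 7, where AVC = 71 - 14·7 + 7^2 = £22.
Since P = £39 ≥ min AVC = £22, price covers variable cost and the firm should produce.
P = MC gives 32 - 28Q + 3Q^2 = 0, with roots 4/3 and 8. Take the larger (rising MC): Q* = 8.
Check: AVC at Q = 8 is £23 ≤ P, so revenue covers variable cost.
Profit = P·Q − TC = 39·8 − 571 = -£259, a loss, but smaller than the £387 fixed cost the firm would lose by shutting down.

Produce at Q = 8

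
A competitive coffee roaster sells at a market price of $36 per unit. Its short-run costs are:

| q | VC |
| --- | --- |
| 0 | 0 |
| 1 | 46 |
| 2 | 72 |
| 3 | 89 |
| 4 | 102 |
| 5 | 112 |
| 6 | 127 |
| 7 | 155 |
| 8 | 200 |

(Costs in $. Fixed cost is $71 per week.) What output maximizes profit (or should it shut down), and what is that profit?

Tabulate TR − TC: q=0: -71; q=1: -81; q=2: -71; q=3: -52; q=4: -29; q=5: -3; q=6: 18; q=7: 26; q=8: 17.
Profit is maximized at q = 7. AVC there is 155/7 = $22.14 ≤ P, so producing beats shutting down (which would give -$71).

q = 7; profit = $26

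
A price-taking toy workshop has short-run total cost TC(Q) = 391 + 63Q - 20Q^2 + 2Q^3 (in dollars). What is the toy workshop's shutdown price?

The firm shuts down when price falls below the minimum of average variable cost. AVC = VC/Q = 63 - 20Q + 2Q^2.
At the minimum of AVC, MC = AVC. MC = 63 - 40Q + 6Q^2; setting MC = AVC gives 4Q^2 - 20Q = 0, so Q = 5. min AVC = 13.
The firm shuts down for any P below $13.

$13 per unit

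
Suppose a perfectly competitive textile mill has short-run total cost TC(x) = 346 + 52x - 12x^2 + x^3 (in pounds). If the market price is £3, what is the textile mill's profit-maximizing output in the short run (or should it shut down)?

Shut down

From TC, MC = TC'(x) = 52 - 24x + 3x^2 and AVC = VC/x = 52 - 12x + x^2.
The AVC parabola has its vertex at x = 12/2 = 6, where AVC = 52 - 12·6 + 6^2 = £16.
With P < min AVC (£3 < £16), every unit sold adds to the loss.
Shutting down limits the loss to fixed cost, £346.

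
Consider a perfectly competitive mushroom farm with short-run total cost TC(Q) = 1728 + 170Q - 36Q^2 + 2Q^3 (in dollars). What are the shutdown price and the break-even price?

AVC = 170 - 36Q + 2Q^2; minimized at Q = 9, giving min AVC = $8. That is the shutdown price.
ATC = 1728/Q + 170 - 36Q + 2Q^2. Setting dATC/dQ = −1728/Q^2 − 36 + 4Q = 0 gives Q = 12 (since 4·12^3 − 36·12^2 = 1728).
min ATC = 1728/12 + 170 − 36·12 + 2·12^2 = $170. That is the break-even price.
Between these two prices the firm operates at a loss; above $170 it earns a profit.

Shutdown price = $8; break-even price = $170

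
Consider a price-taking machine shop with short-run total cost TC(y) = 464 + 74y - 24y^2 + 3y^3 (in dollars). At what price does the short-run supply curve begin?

The firm shuts down when price falls below the minimum of average variable cost. AVC = VC/y = 74 - 24y + 3y^2.
dAVC/dy = -24 + 6y = 0 gives y = 4. min AVC = 74 - 24·4 + 3·4^2 = 26.
So the shutdown price is $26.

$26 per unit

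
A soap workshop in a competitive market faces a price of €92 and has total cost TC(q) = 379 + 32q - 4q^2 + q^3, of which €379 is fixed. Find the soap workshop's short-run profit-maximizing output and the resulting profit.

AVC = 32 - 4q + q^2; min AVC = €28 at q = 2. Since P = €92 ≥ min AVC, the firm produces.
With MC = 32 - 8q + 3q^2, P = MC on the upward-sloping part at q* = 6.
TR = 92·6 = 552. TC = 379 + 264 = 643. Profit = 552 − 643 = -€91.
Shutting down would mean losing the fixed cost of €379, so operating at a loss of €91 is better by €288.

Profit = -€91 at q = 6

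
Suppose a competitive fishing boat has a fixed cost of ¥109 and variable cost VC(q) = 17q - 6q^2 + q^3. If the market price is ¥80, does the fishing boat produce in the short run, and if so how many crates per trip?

From TC, MC = TC'(q) = 17 - 12q + 3q^2 and AVC = VC/q = 17 - 6q + q^2.
AVC hits its minimum where MC = AVC, at q = 3, giving min AVC = 17 - 6·3 + 3^2 = ¥8.
Because ¥80 ≥ ¥8, revenue can cover variable cost; the firm operates.
Solving P = MC: -63 - 12q + 3q^2 = 0 ⇒ q = -3 or 7. On the upward-sloping branch, q* = 7.
Check: AVC at q = 7 is ¥24 ≤ P, so revenue covers variable cost.
Profit = P·q − TC = 80·7 − 277 = ¥283.

Produce at q = 7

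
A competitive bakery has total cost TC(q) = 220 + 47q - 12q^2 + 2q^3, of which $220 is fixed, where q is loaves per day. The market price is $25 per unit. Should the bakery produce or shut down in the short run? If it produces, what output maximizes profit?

Shut down

Strip out fixed cost: VC = 47q - 12q^2 + 2q^3. Then AVC = 47 - 12q + 2q^2 and MC = 47 - 24q + 6q^2.
AVC is minimized where dAVC/dq = -12 + 4q = 0, at q = 3; min AVC = 47 - 12·3 + 2·3^2 = $29.
With P < min AVC ($25 < $29), every unit sold adds to the loss.
Best response: produce nothing and absorb the $220 fixed cost.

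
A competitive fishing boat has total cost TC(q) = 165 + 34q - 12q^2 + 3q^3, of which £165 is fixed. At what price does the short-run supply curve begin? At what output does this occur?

£22 per unit, at q = 2

The shutdown price is the minimum of AVC. VC = 34q - 12q^2 + 3q^3, so AVC = 34 - 12q + 3q^2.
dAVC/dq = -12 + 6q = 0 gives q = 2. min AVC = 34 - 12·2 + 3·2^2 = 22.
So the shutdown price is £22.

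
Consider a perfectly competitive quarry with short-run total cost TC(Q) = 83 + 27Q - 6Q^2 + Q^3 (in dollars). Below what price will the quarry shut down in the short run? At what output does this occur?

$18 per unit, at Q = 3

The shutdown price is the minimum of AVC. VC = 27Q - 6Q^2 + Q^3, so AVC = 27 - 6Q + Q^2.
At the minimum of AVC, MC = AVC. MC = 27 - 12Q + 3Q^2; setting MC = AVC gives 2Q^2 - 6Q = 0, so Q = 3. min AVC = 18.
So the shutdown price is $18.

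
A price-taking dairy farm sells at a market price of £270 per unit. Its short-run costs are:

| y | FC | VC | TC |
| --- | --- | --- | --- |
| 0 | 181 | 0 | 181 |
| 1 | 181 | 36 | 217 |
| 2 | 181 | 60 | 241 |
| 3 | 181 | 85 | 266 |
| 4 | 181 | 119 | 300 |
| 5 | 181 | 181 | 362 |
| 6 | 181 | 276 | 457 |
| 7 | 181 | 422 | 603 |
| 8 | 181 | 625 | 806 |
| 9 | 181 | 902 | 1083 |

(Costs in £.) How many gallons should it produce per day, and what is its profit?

Compute π = P·y − TC at each output: y=0: -181; y=1: 53; y=2: 299; y=3: 544; y=4: 780; y=5: 988; y=6: 1163; y=7: 1287; y=8: 1354; y=9: 1347.
Profit is maximized at y = 8. AVC there is 625/8 = £78.12 ≤ P, so producing beats shutting down (which would give -£181).

y = 8; profit = £1354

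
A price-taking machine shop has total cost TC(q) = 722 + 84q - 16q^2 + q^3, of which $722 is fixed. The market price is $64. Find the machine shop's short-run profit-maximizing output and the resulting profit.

Profit = -$322 at q = 10

AVC = 84 - 16q + q^2 has its minimum $20 at q = 8; price $64 clears that bar, so the firm operates.
With MC = 84 - 32q + 3q^2, P = MC on the upward-sloping part at q* = 10.
TR = 64·10 = 640. TC = 722 + 240 = 962. Profit = 640 − 962 = -$322.
Shutting down would mean losing the fixed cost of $722, so operating at a loss of $322 is better by $400.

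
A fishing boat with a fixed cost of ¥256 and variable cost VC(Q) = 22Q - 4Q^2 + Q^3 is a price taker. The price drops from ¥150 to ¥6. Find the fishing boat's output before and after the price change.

AVC = 22 - 4Q + Q^2, minimized at Q = 2 where min AVC = ¥18. MC = 22 - 8Q + 3Q^2.
With P = ¥150 above the shutdown price, P = MC gives Q = 8.
At P = ¥6 < min AVC = ¥18, price no longer covers variable cost at any output, so the firm shuts down: Q = 0.

Output falls from 8 to 0 (the firm shuts down)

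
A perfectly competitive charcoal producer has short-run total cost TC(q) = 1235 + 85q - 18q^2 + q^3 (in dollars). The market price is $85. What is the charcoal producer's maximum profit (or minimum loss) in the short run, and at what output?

Profit = -$371 at q = 12

AVC = 85 - 18q + q^2 has its minimum $4 at q = 9; price $85 clears that bar, so the firm operates.
MC = 85 - 36q + 3q^2. Setting P = MC and taking the root on the rising branch gives q* = 12.
TR = 85·12 = 1020. TC = 1235 + 156 = 1391. Profit = 1020 − 1391 = -$371.
That loss of $371 beats the $1235 the firm would lose by shutting down; producing recovers $864 of fixed cost.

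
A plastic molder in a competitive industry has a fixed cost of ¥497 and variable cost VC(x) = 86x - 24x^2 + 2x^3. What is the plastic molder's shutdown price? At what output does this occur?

¥14 per unit, at x = 6

The firm shuts down when price falls below the minimum of average variable cost. AVC = VC/x = 86 - 24x + 2x^2.
At the minimum of AVC, MC = AVC. MC = 86 - 48x + 6x^2; setting MC = AVC gives 4x^2 - 24x = 0, so x = 6. min AVC = 14.
For P < ¥14 the firm produces nothing.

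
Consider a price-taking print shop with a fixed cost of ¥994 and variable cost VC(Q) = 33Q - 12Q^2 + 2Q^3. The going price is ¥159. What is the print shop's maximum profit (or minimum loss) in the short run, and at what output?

Profit = -¥210 at Q = 7

AVC = 33 - 12Q + 2Q^2 has its minimum ¥15 at Q = 3; price ¥159 clears that bar, so the firm operates.
MC = 33 - 24Q + 6Q^2. Setting P = MC and taking the root on the rising branch gives Q* = 7.
TR = 159·7 = 1113. TC = 994 + 329 = 1323. Profit = 1113 − 1323 = -¥210.
Shutting down would mean losing the fixed cost of ¥994, so operating at a loss of ¥210 is better by ¥784.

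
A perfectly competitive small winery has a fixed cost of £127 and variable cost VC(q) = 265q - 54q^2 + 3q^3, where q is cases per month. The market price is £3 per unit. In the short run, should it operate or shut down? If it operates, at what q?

Shut down

Variable cost is VC = 265q - 54q^2 + 3q^3, so AVC = VC/q = 265 - 54q + 3q^2 and MC = dTC/dq = 265 - 108q + 9q^2.
The AVC parabola has its vertex at q = 54/6 = 9, where AVC = 265 - 54·9 + 3·9^2 = £22.
P = £3 lies below min AVC = £22; no output level covers variable cost.
The firm minimizes its loss by shutting down and losing only its fixed cost of £127.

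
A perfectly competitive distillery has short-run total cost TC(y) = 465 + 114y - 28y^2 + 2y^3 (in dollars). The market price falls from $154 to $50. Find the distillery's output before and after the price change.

Output falls from 10 to 8

MC = 114 - 56y + 6y^2; the shutdown threshold is min AVC = $16 (at y = 7).
At P = $154 ≥ min AVC, set P = MC on the rising branch: y = 10.
At P = $50 ≥ min AVC, set P = MC: y = 8. The firm stays open but cuts output.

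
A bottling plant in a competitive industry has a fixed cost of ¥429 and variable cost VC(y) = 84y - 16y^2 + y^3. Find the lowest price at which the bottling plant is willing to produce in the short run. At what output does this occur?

¥20 per unit, at y = 8

The shutdown price is the minimum of AVC. VC = 84y - 16y^2 + y^3, so AVC = 84 - 16y + y^2.
dAVC/dy = -16 + 2y = 0 gives y = 8. min AVC = 84 - 16·8 + 8^2 = 20.
The firm shuts down for any P below ¥20.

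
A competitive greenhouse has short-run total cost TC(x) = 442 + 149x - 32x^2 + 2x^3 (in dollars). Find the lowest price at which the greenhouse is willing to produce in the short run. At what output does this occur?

$21 per unit, at x = 8

The firm shuts down when price falls below the minimum of average variable cost. AVC = VC/x = 149 - 32x + 2x^2.
At the minimum of AVC, MC = AVC. MC = 149 - 64x + 6x^2; setting MC = AVC gives 4x^2 - 32x = 0, so x = 8. min AVC = 21.
So the shutdown price is $21.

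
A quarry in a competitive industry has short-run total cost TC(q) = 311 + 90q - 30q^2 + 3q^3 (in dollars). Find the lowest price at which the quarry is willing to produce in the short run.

Short-run supply begins at min AVC. From VC = 90q - 30q^2 + 3q^3, AVC = 90 - 30q + 3q^2.
dAVC/dq = -30 + 6q = 0 gives q = 5. min AVC = 90 - 30·5 + 3·5^2 = 15.
The firm shuts down for any P below $15.

$15 per unit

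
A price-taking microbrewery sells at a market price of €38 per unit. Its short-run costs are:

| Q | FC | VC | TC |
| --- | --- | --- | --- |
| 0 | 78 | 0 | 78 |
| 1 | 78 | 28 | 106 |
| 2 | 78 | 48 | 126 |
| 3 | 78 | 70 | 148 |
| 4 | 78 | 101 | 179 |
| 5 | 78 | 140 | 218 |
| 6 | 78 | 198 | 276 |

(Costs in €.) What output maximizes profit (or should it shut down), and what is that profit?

Compute π = P·Q − TC at each output: Q=0: -78; Q=1: -68; Q=2: -50; Q=3: -34; Q=4: -27; Q=5: -28; Q=6: -48.
Profit is maximized at Q = 4. AVC there is 101/4 = €25.25 ≤ P, so producing beats shutting down (which would give -€78).

Q = 4; profit = -€27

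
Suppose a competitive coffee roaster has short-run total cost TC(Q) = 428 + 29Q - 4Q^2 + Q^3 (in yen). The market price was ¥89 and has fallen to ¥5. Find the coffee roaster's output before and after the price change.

Output falls from 6 to 0 (the firm shuts down)

AVC = 29 - 4Q + Q^2, minimized at Q = 2 where min AVC = ¥25. MC = 29 - 8Q + 3Q^2.
At P = ¥89 ≥ min AVC, set P = MC on the rising branch: Q = 6.
At P = ¥5 < min AVC = ¥25, price no longer covers variable cost at any output, so the firm shuts down: Q = 0.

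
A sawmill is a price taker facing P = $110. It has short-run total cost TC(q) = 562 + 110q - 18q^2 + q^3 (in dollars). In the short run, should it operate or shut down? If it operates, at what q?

Produce at q = 12

Variable cost is VC = 110q - 18q^2 + q^3, so AVC = VC/q = 110 - 18q + q^2 and MC = dTC/dq = 110 - 36q + 3q^2.
AVC is minimized where dAVC/dq = -18 + 2q = 0, at q = 9; min AVC = 110 - 18·9 + 9^2 = $29.
P = $110 exceeds min AVC = $29, so the firm stays open.
Solving P = MC: -36q + 3q^2 = 0 ⇒ q = 0 or 12. On the upward-sloping branch, q* = 12.
Check: AVC at q = 12 is $38 ≤ P, so revenue covers variable cost.
Profit = P·q − TC = 110·12 − 1018 = $302.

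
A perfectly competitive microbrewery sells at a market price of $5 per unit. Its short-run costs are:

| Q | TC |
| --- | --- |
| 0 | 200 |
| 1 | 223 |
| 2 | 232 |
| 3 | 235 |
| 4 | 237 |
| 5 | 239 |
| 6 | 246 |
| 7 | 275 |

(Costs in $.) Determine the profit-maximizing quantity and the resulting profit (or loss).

Compute π = P·Q − TC at each output: Q=0: -200; Q=1: -218; Q=2: -222; Q=3: -220; Q=4: -217; Q=5: -214; Q=6: -216; Q=7: -240.
Profit is highest at Q = 0. Equivalently, the lowest AVC in the table is 46/6 ≈ $7.67 at Q = 6, and P = $5 falls below it — price never covers variable cost, so the firm shuts down and loses only its fixed cost.

Q = 0 (shut down); profit = -$200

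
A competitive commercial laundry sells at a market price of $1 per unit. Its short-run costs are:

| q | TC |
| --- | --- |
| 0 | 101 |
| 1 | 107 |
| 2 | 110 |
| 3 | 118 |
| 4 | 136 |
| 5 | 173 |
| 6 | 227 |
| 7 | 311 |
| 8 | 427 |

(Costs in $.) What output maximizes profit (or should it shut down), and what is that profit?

q = 0 (shut down); profit = -$101

Compute π = P·q − TC at each output: q=0: -101; q=1: -106; q=2: -108; q=3: -115; q=4: -132; q=5: -168; q=6: -221; q=7: -304; q=8: -419.
Profit is highest at q = 0. Equivalently, the lowest AVC in the table is 9/2 ≈ $4.50 at q = 2, and P = $1 falls below it — price never covers variable cost, so the firm shuts down and loses only its fixed cost.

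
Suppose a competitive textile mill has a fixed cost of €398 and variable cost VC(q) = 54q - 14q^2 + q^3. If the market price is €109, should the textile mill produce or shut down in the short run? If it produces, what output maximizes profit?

Variable cost is VC = 54q - 14q^2 + q^3, so AVC = VC/q = 54 - 14q + q^2 and MC = dTC/dq = 54 - 28q + 3q^2.
The AVC parabola has its vertex at q = 14/2 = 7, where AVC = 54 - 14·7 + 7^2 = €5.
Since P = €109 ≥ min AVC = €5, price covers variable cost and the firm should produce.
Set P = MC: 109 = 54 - 28q + 3q^2 → -55 - 28q + 3q^2 = 0. The roots are q = -5/3 and q = 11; the profit-maximizing output is on the rising part of MC, so q* = 11.
Check: AVC at q = 11 is €21 ≤ P, so revenue covers variable cost.
Profit = P·q − TC = 109·11 − 629 = €570.

Produce at q = 11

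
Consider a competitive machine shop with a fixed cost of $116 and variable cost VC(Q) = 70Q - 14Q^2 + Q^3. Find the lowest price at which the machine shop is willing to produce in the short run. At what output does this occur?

$21 per unit, at Q = 7

The shutdown price is the minimum of AVC. VC = 70Q - 14Q^2 + Q^3, so AVC = 70 - 14Q + Q^2.
At the minimum of AVC, MC = AVC. MC = 70 - 28Q + 3Q^2; setting MC = AVC gives 2Q^2 - 14Q = 0, so Q = 7. min AVC = 21.
For P < $21 the firm produces nothing.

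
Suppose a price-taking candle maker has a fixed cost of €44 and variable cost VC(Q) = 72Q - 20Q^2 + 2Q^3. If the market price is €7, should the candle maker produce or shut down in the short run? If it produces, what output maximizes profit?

Shut down

Strip out fixed cost: VC = 72Q - 20Q^2 + 2Q^3. Then AVC = 72 - 20Q + 2Q^2 and MC = 72 - 40Q + 6Q^2.
The AVC parabola has its vertex at Q = 20/4 = 5, where AVC = 72 - 20·5 + 2·5^2 = €22.
With P < min AVC (€7 < €22), every unit sold adds to the loss.
The firm minimizes its loss by shutting down and losing only its fixed cost of €44.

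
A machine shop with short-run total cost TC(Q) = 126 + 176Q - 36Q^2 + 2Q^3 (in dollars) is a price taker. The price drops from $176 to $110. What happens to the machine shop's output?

MC = 176 - 72Q + 6Q^2; the shutdown threshold is min AVC = $14 (at Q = 9).
With P = $176 above the shutdown price, P = MC gives Q = 12.
At P = $110 ≥ min AVC, set P = MC: Q = 11. The firm stays open but cuts output.

Output falls from 12 to 11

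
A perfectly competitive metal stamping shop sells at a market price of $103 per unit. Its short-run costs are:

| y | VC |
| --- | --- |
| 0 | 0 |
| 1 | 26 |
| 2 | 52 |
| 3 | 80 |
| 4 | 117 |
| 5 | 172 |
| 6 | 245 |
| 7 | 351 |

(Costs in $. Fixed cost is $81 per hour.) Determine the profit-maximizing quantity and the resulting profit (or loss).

y = 6; profit = $292

Tabulate TR − TC: y=0: -81; y=1: -4; y=2: 73; y=3: 148; y=4: 214; y=5: 262; y=6: 292; y=7: 289.
Profit is maximized at y = 6. AVC there is 245/6 = $40.83 ≤ P, so producing beats shutting down (which would give -$81).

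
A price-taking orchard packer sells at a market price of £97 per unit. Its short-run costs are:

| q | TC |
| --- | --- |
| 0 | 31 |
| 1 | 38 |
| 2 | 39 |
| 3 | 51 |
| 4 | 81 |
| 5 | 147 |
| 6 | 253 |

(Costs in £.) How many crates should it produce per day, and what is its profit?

Profit at each row (π = 97q − TC): q=0: -31; q=1: 59; q=2: 155; q=3: 240; q=4: 307; q=5: 338; q=6: 329.
Profit is maximized at q = 5. AVC there is 116/5 = £23.20 ≤ P, so producing beats shutting down (which would give -£31).

q = 5; profit = £338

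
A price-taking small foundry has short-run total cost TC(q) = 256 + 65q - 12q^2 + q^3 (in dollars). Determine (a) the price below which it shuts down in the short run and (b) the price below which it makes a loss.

Shutdown price = $29; break-even price = $65

AVC = 65 - 12q + q^2; minimized at q = 6, giving min AVC = $29. That is the shutdown price.
ATC = 256/q + 65 - 12q + q^2. Setting dATC/dq = −256/q^2 − 12 + 2q = 0 gives q = 8 (since 2·8^3 − 12·8^2 = 256).
min ATC = 256/8 + 65 − 12·8 + 8^2 = $65. That is the break-even price.
Between these two prices the firm operates at a loss; above $65 it earns a profit.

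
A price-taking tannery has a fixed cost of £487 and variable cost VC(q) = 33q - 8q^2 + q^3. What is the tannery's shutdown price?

Short-run supply begins at min AVC. From VC = 33q - 8q^2 + q^3, AVC = 33 - 8q + q^2.
dAVC/dq = -8 + 2q = 0 gives q = 4. min AVC = 33 - 8·4 + 4^2 = 17.
The firm shuts down for any P below £17.

£17 per unit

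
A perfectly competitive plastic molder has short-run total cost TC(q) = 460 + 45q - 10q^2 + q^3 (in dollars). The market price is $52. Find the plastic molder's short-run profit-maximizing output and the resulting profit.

Profit = -$264 at q = 7

AVC = 45 - 10q + q^2 has its minimum $20 at q = 5; price $52 clears that bar, so the firm operates.
MC = 45 - 20q + 3q^2. Setting P = MC and taking the root on the rising branch gives q* = 7.
TR = 52·7 = 364. TC = 460 + 168 = 628. Profit = 364 − 628 = -$264.
That loss of $264 beats the $460 the firm would lose by shutting down; producing recovers $196 of fixed cost.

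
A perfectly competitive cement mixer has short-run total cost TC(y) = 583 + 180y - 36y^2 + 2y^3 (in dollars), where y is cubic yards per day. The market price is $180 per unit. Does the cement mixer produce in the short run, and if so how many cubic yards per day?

Strip out fixed cost: VC = 180y - 36y^2 + 2y^3. Then AVC = 180 - 36y + 2y^2 and MC = 180 - 72y + 6y^2.
AVC hits its minimum where MC = AVC, at y = 9, giving min AVC = 180 - 36·9 + 2·9^2 = $18.
P = $180 exceeds min AVC = $18, so the firm stays open.
P = MC gives -72y + 6y^2 = 0, with roots 0 and 12. Take the larger (rising MC): y* = 12.
Check: AVC at y = 12 is $36 ≤ P, so revenue covers variable cost.
Profit = P·y − TC = 180·12 − 1015 = $1145.

Produce at y = 12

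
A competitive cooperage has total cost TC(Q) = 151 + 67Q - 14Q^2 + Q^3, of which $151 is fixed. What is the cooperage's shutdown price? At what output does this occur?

$18 per unit, at Q = 7

The firm shuts down when price falls below the minimum of average variable cost. AVC = VC/Q = 67 - 14Q + Q^2.
At the minimum of AVC, MC = AVC. MC = 67 - 28Q + 3Q^2; setting MC = AVC gives 2Q^2 - 14Q = 0, so Q = 7. min AVC = 18.
For P < $18 the firm produces nothing.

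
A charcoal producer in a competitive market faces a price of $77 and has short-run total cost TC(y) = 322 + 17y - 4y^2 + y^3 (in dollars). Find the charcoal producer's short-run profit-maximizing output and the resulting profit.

AVC = 17 - 4y + y^2 has its minimum $13 at y = 2; price $77 clears that bar, so the firm operates.
With MC = 17 - 8y + 3y^2, P = MC on the upward-sloping part at y* = 6.
TR = 77·6 = 462. TC = 322 + 174 = 496. Profit = 462 − 496 = -$34.
That loss of $34 beats the $322 the firm would lose by shutting down; producing recovers $288 of fixed cost.

Profit = -$34 at y = 6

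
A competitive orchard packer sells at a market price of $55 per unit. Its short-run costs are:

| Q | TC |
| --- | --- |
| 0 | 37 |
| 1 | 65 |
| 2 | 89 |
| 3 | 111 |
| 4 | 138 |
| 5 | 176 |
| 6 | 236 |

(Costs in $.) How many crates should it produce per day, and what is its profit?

Q = 5; profit = $99

Tabulate TR − TC: Q=0: -37; Q=1: -10; Q=2: 21; Q=3: 54; Q=4: 82; Q=5: 99; Q=6: 94.
Profit is maximized at Q = 5. AVC there is 139/5 = $27.80 ≤ P, so producing beats shutting down (which would give -$37).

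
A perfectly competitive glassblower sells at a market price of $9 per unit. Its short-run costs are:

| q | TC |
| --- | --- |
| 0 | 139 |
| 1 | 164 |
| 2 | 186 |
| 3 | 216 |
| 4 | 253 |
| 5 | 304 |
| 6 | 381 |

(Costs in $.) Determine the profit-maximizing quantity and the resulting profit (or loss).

q = 0 (shut down); profit = -$139

Compute π = P·q − TC at each output: q=0: -139; q=1: -155; q=2: -168; q=3: -189; q=4: -217; q=5: -259; q=6: -327.
Profit is highest at q = 0. Equivalently, the lowest AVC in the table is 47/2 ≈ $23.50 at q = 2, and P = $9 falls below it — price never covers variable cost, so the firm shuts down and loses only its fixed cost.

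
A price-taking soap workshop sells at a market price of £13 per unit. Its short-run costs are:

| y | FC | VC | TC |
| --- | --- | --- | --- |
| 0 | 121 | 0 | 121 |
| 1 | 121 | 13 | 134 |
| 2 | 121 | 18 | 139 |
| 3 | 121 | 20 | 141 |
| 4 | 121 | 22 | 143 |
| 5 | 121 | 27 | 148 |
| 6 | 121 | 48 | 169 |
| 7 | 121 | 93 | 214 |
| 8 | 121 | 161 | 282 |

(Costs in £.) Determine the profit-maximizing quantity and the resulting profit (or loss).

y = 5; profit = -£83

Profit at each row (π = 13y − TC): y=0: -121; y=1: -121; y=2: -113; y=3: -102; y=4: -91; y=5: -83; y=6: -91; y=7: -123; y=8: -178.
Profit is maximized at y = 5. AVC there is 27/5 = £5.40 ≤ P, so producing beats shutting down (which would give -£121).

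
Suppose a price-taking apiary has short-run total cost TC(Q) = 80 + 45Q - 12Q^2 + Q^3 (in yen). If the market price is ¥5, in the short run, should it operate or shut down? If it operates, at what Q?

From TC, MC = TC'(Q) = 45 - 24Q + 3Q^2 and AVC = VC/Q = 45 - 12Q + Q^2.
AVC hits its minimum where MC = AVC, at Q = 6, giving min AVC = 45 - 12·6 + 6^2 = ¥9.
P = ¥5 lies below min AVC = ¥9; no output level covers variable cost.
Best response: produce nothing and absorb the ¥80 fixed cost.

Shut down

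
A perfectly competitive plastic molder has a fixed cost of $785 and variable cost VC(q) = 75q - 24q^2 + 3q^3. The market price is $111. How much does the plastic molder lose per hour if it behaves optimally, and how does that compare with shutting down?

Profit = -$353 at q = 6

AVC = 75 - 24q + 3q^2 has its minimum $27 at q = 4; price $111 clears that bar, so the firm operates.
With MC = 75 - 48q + 9q^2, P = MC on the upward-sloping part at q* = 6.
TR = 111·6 = 666. TC = 785 + 234 = 1019. Profit = 666 − 1019 = -$353.
By producing, the firm covers all variable cost plus $432 of fixed cost; shutting down would lose the full $785.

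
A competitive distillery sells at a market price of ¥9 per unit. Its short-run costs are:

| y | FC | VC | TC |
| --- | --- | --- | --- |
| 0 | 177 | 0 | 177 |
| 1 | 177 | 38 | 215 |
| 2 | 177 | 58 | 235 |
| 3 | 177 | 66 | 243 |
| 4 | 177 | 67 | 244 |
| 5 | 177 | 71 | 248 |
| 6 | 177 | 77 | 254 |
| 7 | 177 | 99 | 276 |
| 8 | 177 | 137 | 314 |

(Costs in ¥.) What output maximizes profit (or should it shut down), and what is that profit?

Compute π = P·y − TC at each output: y=0: -177; y=1: -206; y=2: -217; y=3: -216; y=4: -208; y=5: -203; y=6: -200; y=7: -213; y=8: -242.
Profit is highest at y = 0. Equivalently, the lowest AVC in the table is 77/6 ≈ ¥12.83 at y = 6, and P = ¥9 falls below it — price never covers variable cost, so the firm shuts down and loses only its fixed cost.

y = 0 (shut down); profit = -¥177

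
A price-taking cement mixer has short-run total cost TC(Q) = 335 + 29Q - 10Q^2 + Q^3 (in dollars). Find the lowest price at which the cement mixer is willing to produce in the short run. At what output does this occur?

$4 per unit, at Q = 5

Short-run supply begins at min AVC. From VC = 29Q - 10Q^2 + Q^3, AVC = 29 - 10Q + Q^2.
dAVC/dQ = -10 + 2Q = 0 gives Q = 5. min AVC = 29 - 10·5 + 5^2 = 4.
So the shutdown price is $4.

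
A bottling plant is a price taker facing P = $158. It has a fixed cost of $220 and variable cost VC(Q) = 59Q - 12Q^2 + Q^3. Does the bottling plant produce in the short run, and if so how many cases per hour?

Produce at Q = 11

Strip out fixed cost: VC = 59Q - 12Q^2 + Q^3. Then AVC = 59 - 12Q + Q^2 and MC = 59 - 24Q + 3Q^2.
AVC hits its minimum where MC = AVC, at Q = 6, giving min AVC = 59 - 12·6 + 6^2 = $23.
Since P = $158 ≥ min AVC = $23, price covers variable cost and the firm should produce.
Solving P = MC: -99 - 24Q + 3Q^2 = 0 ⇒ Q = -3 or 11. On the upward-sloping branch, Q* = 11.
Check: AVC at Q = 11 is $48 ≤ P, so revenue covers variable cost.
Profit = P·Q − TC = 158·11 − 748 = $990.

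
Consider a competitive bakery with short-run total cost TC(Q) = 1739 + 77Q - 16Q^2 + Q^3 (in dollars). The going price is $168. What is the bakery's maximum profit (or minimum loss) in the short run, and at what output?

Profit = -$49 at Q = 13

AVC = 77 - 16Q + Q^2 has its minimum $13 at Q = 8; price $168 clears that bar, so the firm operates.
With MC = 77 - 32Q + 3Q^2, P = MC on the upward-sloping part at Q* = 13.
TR = 168·13 = 2184. TC = 1739 + 494 = 2233. Profit = 2184 − 2233 = -$49.
By producing, the firm covers all variable cost plus $1690 of fixed cost; shutting down would lose the full $1739.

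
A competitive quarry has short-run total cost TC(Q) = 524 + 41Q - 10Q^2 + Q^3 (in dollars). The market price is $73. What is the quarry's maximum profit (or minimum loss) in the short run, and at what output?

AVC = 41 - 10Q + Q^2; min AVC = $16 at Q = 5. Since P = $73 ≥ min AVC, the firm produces.
With MC = 41 - 20Q + 3Q^2, P = MC on the upward-sloping part at Q* = 8.
TR = 73·8 = 584. TC = 524 + 200 = 724. Profit = 584 − 724 = -$140.
By producing, the firm covers all variable cost plus $384 of fixed cost; shutting down would lose the full $524.

Profit = -$140 at Q = 8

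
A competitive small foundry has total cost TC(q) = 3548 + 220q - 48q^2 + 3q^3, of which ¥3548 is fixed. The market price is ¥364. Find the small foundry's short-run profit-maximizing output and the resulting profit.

AVC = 220 - 48q + 3q^2; min AVC = ¥28 at q = 8. Since P = ¥364 ≥ min AVC, the firm produces.
MC = 220 - 96q + 9q^2. Setting P = MC and taking the root on the rising branch gives q* = 12.
TR = 364·12 = 4368. TC = 3548 + 912 = 4460. Profit = 4368 − 4460 = -¥92.
That loss of ¥92 beats the ¥3548 the firm would lose by shutting down; producing recovers ¥3456 of fixed cost.

Profit = -¥92 at q = 12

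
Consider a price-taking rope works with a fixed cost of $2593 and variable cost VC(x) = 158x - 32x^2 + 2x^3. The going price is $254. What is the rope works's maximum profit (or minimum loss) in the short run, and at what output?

AVC = 158 - 32x + 2x^2 has its minimum $30 at x = 8; price $254 clears that bar, so the firm operates.
MC = 158 - 64x + 6x^2. Setting P = MC and taking the root on the rising branch gives x* = 12.
TR = 254·12 = 3048. TC = 2593 + 744 = 3337. Profit = 3048 − 3337 = -$289.
Shutting down would mean losing the fixed cost of $2593, so operating at a loss of $289 is better by $2304.

Profit = -$289 at x = 12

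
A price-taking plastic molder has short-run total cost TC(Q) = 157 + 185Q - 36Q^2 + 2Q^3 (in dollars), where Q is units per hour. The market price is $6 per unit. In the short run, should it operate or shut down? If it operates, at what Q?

Variable cost is VC = 185Q - 36Q^2 + 2Q^3, so AVC = VC/Q = 185 - 36Q + 2Q^2 and MC = dTC/dQ = 185 - 72Q + 6Q^2.
The AVC parabola has its vertex at Q = 36/4 = 9, where AVC = 185 - 36·9 + 2·9^2 = $23.
P = $6 lies below min AVC = $23; no output level covers variable cost.
Best response: produce nothing and absorb the $157 fixed cost.

Shut down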